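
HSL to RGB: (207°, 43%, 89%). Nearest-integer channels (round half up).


H=207°, S=0.43, L=0.89
C = (1-|2L-1|)×S = (1-|0.78|)×0.43 = 0.0946
H' = H/60 = 207/60 ≈ 3.4500; X = C×(1-|H' mod 2 - 1|) = 0.05203
m = L - C/2 = 0.89 - 0.0473 = 0.8427
Sector ⌊H'⌋ = 3 → (R',G',B') = (0.0, 0.05203, 0.0946)
RGB = ((R'+m)×255, (G'+m)×255, (B'+m)×255) = (214.8885, 228.15615, 239.0115)
Round half up → RGB(215, 228, 239)


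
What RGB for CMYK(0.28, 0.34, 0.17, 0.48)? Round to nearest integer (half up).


R = 255 × (1-C) × (1-K) = 255 × 0.72 × 0.52 = 95.472 → 95
G = 255 × (1-M) × (1-K) = 255 × 0.66 × 0.52 = 87.516 → 88
B = 255 × (1-Y) × (1-K) = 255 × 0.83 × 0.52 = 110.058 → 110
= RGB(95, 88, 110)


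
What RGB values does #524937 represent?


52 → 82 (R)
49 → 73 (G)
37 → 55 (B)
= RGB(82, 73, 55)


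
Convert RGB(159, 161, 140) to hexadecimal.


R = 159 → 9F (hex)
G = 161 → A1 (hex)
B = 140 → 8C (hex)
Hex = #9FA18C


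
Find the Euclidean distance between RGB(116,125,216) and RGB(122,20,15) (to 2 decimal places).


d = √[(R₁-R₂)² + (G₁-G₂)² + (B₁-B₂)²]
d = √[(116-122)² + (125-20)² + (216-15)²]
d = √[36 + 11025 + 40401]
d = √51462
d ≈ 226.85


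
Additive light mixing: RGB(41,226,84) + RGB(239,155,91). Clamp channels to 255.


Additive: each channel = min(255, C₁+C₂)
R: 41+239 = 280 → 255
G: 226+155 = 381 → 255
B: 84+91 = 175 → 175
= RGB(255, 255, 175)


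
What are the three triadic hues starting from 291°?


Triadic: equally spaced at 120° intervals
H1 = 291°
H2 = (291 + 120) mod 360 = 51°
H3 = (291 + 240) mod 360 = 171°
Triadic = 291°, 51°, 171°


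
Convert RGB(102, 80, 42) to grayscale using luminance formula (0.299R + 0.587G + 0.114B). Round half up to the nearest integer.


Gray = 0.299×R + 0.587×G + 0.114×B
Gray = 0.299×102 + 0.587×80 + 0.114×42
Gray = 30.498 + 46.960 + 4.788
Gray = 82.246 → round half up → 82
Gray = 82


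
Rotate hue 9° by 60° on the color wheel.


New hue = (H + rotation) mod 360
New hue = (9 + 60) mod 360
= 69 mod 360
= 69°


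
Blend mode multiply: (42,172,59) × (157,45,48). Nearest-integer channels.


Multiply: C = A×B/255, rounded to nearest integer
R: 42×157/255 = 6594/255 ≈ 25.859 → 26
G: 172×45/255 = 7740/255 ≈ 30.353 → 30
B: 59×48/255 = 2832/255 ≈ 11.106 → 11
= RGB(26, 30, 11)


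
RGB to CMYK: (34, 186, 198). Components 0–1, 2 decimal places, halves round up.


R'=34/255≈0.1333, G'=186/255≈0.7294, B'=198/255≈0.7765
K = 1 - max(R',G',B') = 1 - 198/255 = 57/255 = 0.22352… → 0.22
(1-R'-K)/(1-K) simplifies to (max-R)/max with max = 198:
C = (198-34)/198 = 164/198 = 0.82828… → 0.83
M = (198-186)/198 = 12/198 = 0.06060… → 0.06
Y = (198-198)/198 = 0/198 = 0 → 0.00
= CMYK(0.83, 0.06, 0.00, 0.22)


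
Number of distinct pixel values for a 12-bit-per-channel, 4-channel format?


Total bits = 12 bits/channel × 4 channels = 48 bits
Distinct pixel values = 2^48
= 281,474,976,710,656 pixel values


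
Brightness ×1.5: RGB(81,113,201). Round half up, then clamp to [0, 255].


Multiply each channel by 1.5, round half up, clamp to [0, 255]
R: 81×1.5 = 121.5 → round → 122
G: 113×1.5 = 169.5 → round → 170
B: 201×1.5 = 301.5 → round → 302 → clamp → 255
= RGB(122, 170, 255)


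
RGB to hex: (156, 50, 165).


R = 156 → 9C (hex)
G = 50 → 32 (hex)
B = 165 → A5 (hex)
Hex = #9C32A5


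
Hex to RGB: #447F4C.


44 → 68 (R)
7F → 127 (G)
4C → 76 (B)
= RGB(68, 127, 76)


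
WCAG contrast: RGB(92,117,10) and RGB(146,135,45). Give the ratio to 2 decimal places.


Linearize each sRGB channel c=v/255: c/12.92 if c ≤ 0.04045 else ((c+0.055)/1.055)^2.4
L = 0.2126×R_lin + 0.7152×G_lin + 0.0722×B_lin
Color 1 (92,117,10):
  R=92: 92/255≈0.3608 > 0.04045 → ((0.3608+0.055)/1.055)^2.4 ≈ 0.10702
  G=117: 117/255≈0.4588 > 0.04045 → ((0.4588+0.055)/1.055)^2.4 ≈ 0.17789
  B=10: 10/255≈0.0392 ≤ 0.04045 → 0.0392/12.92 ≈ 0.00304
  L1 = 0.2126×0.10702 + 0.7152×0.17789 + 0.0722×0.00304 ≈ 0.15020
Color 2 (146,135,45):
  R=146: 146/255≈0.5725 > 0.04045 → ((0.5725+0.055)/1.055)^2.4 ≈ 0.28744
  G=135: 135/255≈0.5294 > 0.04045 → ((0.5294+0.055)/1.055)^2.4 ≈ 0.24228
  B=45: 45/255≈0.1765 > 0.04045 → ((0.1765+0.055)/1.055)^2.4 ≈ 0.02624
  L2 = 0.2126×0.28744 + 0.7152×0.24228 + 0.0722×0.02624 ≈ 0.23628
Lighter = 0.23628, Darker = 0.15020
Ratio = (L_lighter + 0.05) / (L_darker + 0.05)
Ratio = (0.23628 + 0.05) / (0.15020 + 0.05) = 0.28628 / 0.20020 ≈ 1.4300
Ratio ≈ 1.43:1


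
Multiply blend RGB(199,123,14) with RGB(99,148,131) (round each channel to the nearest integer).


Multiply: C = A×B/255, rounded to nearest integer
R: 199×99/255 = 19701/255 ≈ 77.259 → 77
G: 123×148/255 = 18204/255 ≈ 71.388 → 71
B: 14×131/255 = 1834/255 ≈ 7.192 → 7
= RGB(77, 71, 7)


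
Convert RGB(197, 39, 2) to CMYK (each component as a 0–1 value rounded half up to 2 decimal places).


R'=197/255≈0.7725, G'=39/255≈0.1529, B'=2/255≈0.0078
K = 1 - max(R',G',B') = 1 - 197/255 = 58/255 = 0.22745… → 0.23
(1-R'-K)/(1-K) simplifies to (max-R)/max with max = 197:
C = (197-197)/197 = 0/197 = 0 → 0.00
M = (197-39)/197 = 158/197 = 0.80203… → 0.80
Y = (197-2)/197 = 195/197 = 0.98984… → 0.99
= CMYK(0.00, 0.80, 0.99, 0.23)


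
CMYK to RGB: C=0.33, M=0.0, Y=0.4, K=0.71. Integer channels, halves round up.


R = 255 × (1-C) × (1-K) = 255 × 0.67 × 0.29 = 49.5465 → 50
G = 255 × (1-M) × (1-K) = 255 × 1.00 × 0.29 = 73.95 → 74
B = 255 × (1-Y) × (1-K) = 255 × 0.60 × 0.29 = 44.37 → 44
= RGB(50, 74, 44)


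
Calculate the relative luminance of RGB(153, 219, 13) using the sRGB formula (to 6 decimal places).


Linearize each channel (sRGB transfer function): c = v/255; c_lin = c/12.92 if c ≤ 0.04045, else ((c+0.055)/1.055)^2.4
  R: 153/255 ≈ 0.600000 > 0.04045 → ((0.600000+0.055)/1.055)^2.4 ≈ 0.318547
  G: 219/255 ≈ 0.858824 > 0.04045 → ((0.858824+0.055)/1.055)^2.4 ≈ 0.708376
  B: 13/255 ≈ 0.050980 > 0.04045 → ((0.050980+0.055)/1.055)^2.4 ≈ 0.004025
R_lin = 0.318547, G_lin = 0.708376, B_lin = 0.004025
L = 0.2126×R + 0.7152×G + 0.0722×B
L = 0.2126×0.318547 + 0.7152×0.708376 + 0.0722×0.004025
L ≈ 0.574644


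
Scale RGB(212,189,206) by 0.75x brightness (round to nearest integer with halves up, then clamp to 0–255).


Multiply each channel by 0.75, round half up, clamp to [0, 255]
R: 212×0.75 = 159
G: 189×0.75 = 141.75 → round → 142
B: 206×0.75 = 154.5 → round → 155
= RGB(159, 142, 155)


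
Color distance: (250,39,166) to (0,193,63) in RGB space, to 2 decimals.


d = √[(R₁-R₂)² + (G₁-G₂)² + (B₁-B₂)²]
d = √[(250-0)² + (39-193)² + (166-63)²]
d = √[62500 + 23716 + 10609]
d = √96825
d ≈ 311.17


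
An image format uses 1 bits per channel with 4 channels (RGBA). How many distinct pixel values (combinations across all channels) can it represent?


Total bits = 1 bits/channel × 4 channels = 4 bits
Distinct pixel values = 2^4
= 16 pixel values


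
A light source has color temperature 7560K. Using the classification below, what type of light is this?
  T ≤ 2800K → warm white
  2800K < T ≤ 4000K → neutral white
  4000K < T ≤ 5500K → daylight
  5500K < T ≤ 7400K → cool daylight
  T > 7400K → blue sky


Temperature: 7560K
7560K > 7400K → blue sky
Classification: blue sky


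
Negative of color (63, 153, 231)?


Invert: (255-R, 255-G, 255-B)
R: 255-63 = 192
G: 255-153 = 102
B: 255-231 = 24
= RGB(192, 102, 24)


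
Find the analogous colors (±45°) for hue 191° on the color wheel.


Base hue: 191°
Left analog: (191 - 45) mod 360 = 146°
Right analog: (191 + 45) mod 360 = 236°
Analogous hues = 146° and 236°


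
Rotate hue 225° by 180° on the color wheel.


New hue = (H + rotation) mod 360
New hue = (225 + 180) mod 360
= 405 mod 360
= 45°


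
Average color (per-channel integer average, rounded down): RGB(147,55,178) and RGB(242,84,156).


Midpoint: each channel = ⌊(C₁+C₂)/2⌋
R: ⌊(147+242)/2⌋ = 194
G: ⌊(55+84)/2⌋ = 69
B: ⌊(178+156)/2⌋ = 167
= RGB(194, 69, 167)


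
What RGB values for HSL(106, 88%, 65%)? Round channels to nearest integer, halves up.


H=106°, S=0.88, L=0.65
C = (1-|2L-1|)×S = (1-|0.30|)×0.88 = 0.616
H' = H/60 = 106/60 ≈ 1.7667; X = C×(1-|H' mod 2 - 1|) ≈ 0.1437
m = L - C/2 = 0.65 - 0.308 = 0.342
Sector ⌊H'⌋ = 1 → (R',G',B') = (≈0.1437, 0.616, 0.0)
RGB = ((R'+m)×255, (G'+m)×255, (B'+m)×255) = (123.862, 244.29, 87.21)
Round half up → RGB(124, 244, 87)


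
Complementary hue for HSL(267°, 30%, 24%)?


Complement = opposite side of color wheel = hue + 180°
H' = (267 + 180) mod 360 = 87°
S and L unchanged.
= HSL(87°, 30%, 24%)


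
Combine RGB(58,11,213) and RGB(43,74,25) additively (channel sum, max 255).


Additive: each channel = min(255, C₁+C₂)
R: 58+43 = 101 → 101
G: 11+74 = 85 → 85
B: 213+25 = 238 → 238
= RGB(101, 85, 238)


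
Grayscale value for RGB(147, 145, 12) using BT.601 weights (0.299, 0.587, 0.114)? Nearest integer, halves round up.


Gray = 0.299×R + 0.587×G + 0.114×B
Gray = 0.299×147 + 0.587×145 + 0.114×12
Gray = 43.953 + 85.115 + 1.368
Gray = 130.436 → round half up → 130
Gray = 130


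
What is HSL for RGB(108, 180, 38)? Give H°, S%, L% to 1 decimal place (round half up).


Normalize: R'=108/255≈0.4235, G'=180/255≈0.7059, B'=38/255≈0.1490
Max=180/255, Min=38/255, Δ=Max-Min=142/255
L = (Max+Min)/2 = (180+38)/510 = 218/510 = 0.42745… → L = 42.7%
L ≤ 0.5 → S = Δ/(Max+Min) = 142/(180+38) = 142/218 = 0.65137… → S = 65.1%
(the 1/255 factors cancel in S and H, so raw channel differences can be used)
Max is G' → H = 60 × ((B-R)/Δ + 2) = 60 × ((38-108)/142 + 2)
  -70/142 + 2 = -0.4929… + 2 = 1.5070…
  H = 60 × 1.5070… = 90.422…° → H = 90.4°
= HSL(90.4°, 65.1%, 42.7%)


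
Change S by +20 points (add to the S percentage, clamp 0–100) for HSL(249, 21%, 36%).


Original S = 21%
Adjustment = +20 percentage points
New S = 21 + (20) = 41
Clamp to [0, 100] → 41
= HSL(249°, 41%, 36%)


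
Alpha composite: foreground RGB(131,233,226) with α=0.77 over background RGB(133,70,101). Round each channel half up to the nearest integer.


C = α×F + (1-α)×B, with 1-α = 0.23
R: 0.77×131 + 0.23×133 = 100.87 + 30.59 = 131.46 → 131
G: 0.77×233 + 0.23×70 = 179.41 + 16.10 = 195.51 → 196
B: 0.77×226 + 0.23×101 = 174.02 + 23.23 = 197.25 → 197
= RGB(131, 196, 197)


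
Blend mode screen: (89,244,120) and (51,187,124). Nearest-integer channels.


Screen: C = 255 - (255-A)×(255-B)/255, rounded to nearest integer
R: 255 - (255-89)×(255-51)/255 = 255 - 33864/255 ≈ 255 - 132.800 = 122.200 → 122
G: 255 - (255-244)×(255-187)/255 = 255 - 748/255 ≈ 255 - 2.933 = 252.067 → 252
B: 255 - (255-120)×(255-124)/255 = 255 - 17685/255 ≈ 255 - 69.353 = 185.647 → 186
= RGB(122, 252, 186)


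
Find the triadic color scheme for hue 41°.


Triadic: equally spaced at 120° intervals
H1 = 41°
H2 = (41 + 120) mod 360 = 161°
H3 = (41 + 240) mod 360 = 281°
Triadic = 41°, 161°, 281°


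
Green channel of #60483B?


Color: #60483B
R = 60 = 96
G = 48 = 72
B = 3B = 59
Green = 72


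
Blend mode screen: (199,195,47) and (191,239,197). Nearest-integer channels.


Screen: C = 255 - (255-A)×(255-B)/255, rounded to nearest integer
R: 255 - (255-199)×(255-191)/255 = 255 - 3584/255 ≈ 255 - 14.055 = 240.945 → 241
G: 255 - (255-195)×(255-239)/255 = 255 - 960/255 ≈ 255 - 3.765 = 251.235 → 251
B: 255 - (255-47)×(255-197)/255 = 255 - 12064/255 ≈ 255 - 47.310 = 207.690 → 208
= RGB(241, 251, 208)


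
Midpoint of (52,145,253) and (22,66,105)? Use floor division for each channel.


Midpoint: each channel = ⌊(C₁+C₂)/2⌋
R: ⌊(52+22)/2⌋ = 37
G: ⌊(145+66)/2⌋ = 105
B: ⌊(253+105)/2⌋ = 179
= RGB(37, 105, 179)


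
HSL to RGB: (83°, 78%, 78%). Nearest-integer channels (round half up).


H=83°, S=0.78, L=0.78
C = (1-|2L-1|)×S = (1-|0.56|)×0.78 = 0.3432
H' = H/60 = 83/60 ≈ 1.3833; X = C×(1-|H' mod 2 - 1|) = 0.21164
m = L - C/2 = 0.78 - 0.1716 = 0.6084
Sector ⌊H'⌋ = 1 → (R',G',B') = (0.21164, 0.3432, 0.0)
RGB = ((R'+m)×255, (G'+m)×255, (B'+m)×255) = (209.1102, 242.658, 155.142)
Round half up → RGB(209, 243, 155)


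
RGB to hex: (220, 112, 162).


R = 220 → DC (hex)
G = 112 → 70 (hex)
B = 162 → A2 (hex)
Hex = #DC70A2


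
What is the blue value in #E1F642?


Color: #E1F642
R = E1 = 225
G = F6 = 246
B = 42 = 66
Blue = 66


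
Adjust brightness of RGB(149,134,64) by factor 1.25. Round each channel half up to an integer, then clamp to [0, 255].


Multiply each channel by 1.25, round half up, clamp to [0, 255]
R: 149×1.25 = 186.25 → round → 186
G: 134×1.25 = 167.5 → round → 168
B: 64×1.25 = 80
= RGB(186, 168, 80)


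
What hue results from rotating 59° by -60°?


New hue = (H + rotation) mod 360
New hue = (59 -60) mod 360
= -1 mod 360
= 359°


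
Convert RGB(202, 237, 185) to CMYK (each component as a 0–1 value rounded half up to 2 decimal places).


R'=202/255≈0.7922, G'=237/255≈0.9294, B'=185/255≈0.7255
K = 1 - max(R',G',B') = 1 - 237/255 = 18/255 = 0.07058… → 0.07
(1-R'-K)/(1-K) simplifies to (max-R)/max with max = 237:
C = (237-202)/237 = 35/237 = 0.14767… → 0.15
M = (237-237)/237 = 0/237 = 0 → 0.00
Y = (237-185)/237 = 52/237 = 0.21940… → 0.22
= CMYK(0.15, 0.00, 0.22, 0.07)


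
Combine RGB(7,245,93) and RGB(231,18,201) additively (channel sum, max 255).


Additive: each channel = min(255, C₁+C₂)
R: 7+231 = 238 → 238
G: 245+18 = 263 → 255
B: 93+201 = 294 → 255
= RGB(238, 255, 255)


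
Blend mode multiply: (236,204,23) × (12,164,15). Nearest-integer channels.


Multiply: C = A×B/255, rounded to nearest integer
R: 236×12/255 = 2832/255 ≈ 11.106 → 11
G: 204×164/255 = 33456/255 ≈ 131.200 → 131
B: 23×15/255 = 345/255 ≈ 1.353 → 1
= RGB(11, 131, 1)


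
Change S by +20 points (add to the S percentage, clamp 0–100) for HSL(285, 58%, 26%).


Original S = 58%
Adjustment = +20 percentage points
New S = 58 + (20) = 78
Clamp to [0, 100] → 78
= HSL(285°, 78%, 26%)


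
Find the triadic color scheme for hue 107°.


Triadic: equally spaced at 120° intervals
H1 = 107°
H2 = (107 + 120) mod 360 = 227°
H3 = (107 + 240) mod 360 = 347°
Triadic = 107°, 227°, 347°


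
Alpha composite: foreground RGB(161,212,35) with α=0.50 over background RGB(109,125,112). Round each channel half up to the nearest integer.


C = α×F + (1-α)×B, with 1-α = 0.50
R: 0.50×161 + 0.50×109 = 80.50 + 54.50 = 135.00 → 135
G: 0.50×212 + 0.50×125 = 106.00 + 62.50 = 168.50 → 169
B: 0.50×35 + 0.50×112 = 17.50 + 56.00 = 73.50 → 74
= RGB(135, 169, 74)


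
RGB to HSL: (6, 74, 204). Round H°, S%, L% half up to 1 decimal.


Normalize: R'=6/255≈0.0235, G'=74/255≈0.2902, B'=204/255≈0.8000
Max=204/255, Min=6/255, Δ=Max-Min=198/255
L = (Max+Min)/2 = (204+6)/510 = 210/510 = 0.41176… → L = 41.2%
L ≤ 0.5 → S = Δ/(Max+Min) = 198/(204+6) = 198/210 = 0.94285… → S = 94.3%
(the 1/255 factors cancel in S and H, so raw channel differences can be used)
Max is B' → H = 60 × ((R-G)/Δ + 4) = 60 × ((6-74)/198 + 4)
  -68/198 + 4 = -0.3434… + 4 = 3.6565…
  H = 60 × 3.6565… = 219.393…° → H = 219.4°
= HSL(219.4°, 94.3%, 41.2%)


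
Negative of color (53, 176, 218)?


Invert: (255-R, 255-G, 255-B)
R: 255-53 = 202
G: 255-176 = 79
B: 255-218 = 37
= RGB(202, 79, 37)


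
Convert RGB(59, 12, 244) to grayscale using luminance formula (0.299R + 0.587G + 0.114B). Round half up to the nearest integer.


Gray = 0.299×R + 0.587×G + 0.114×B
Gray = 0.299×59 + 0.587×12 + 0.114×244
Gray = 17.641 + 7.044 + 27.816
Gray = 52.501 → round half up → 53
Gray = 53


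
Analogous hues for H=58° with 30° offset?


Base hue: 58°
Left analog: (58 - 30) mod 360 = 28°
Right analog: (58 + 30) mod 360 = 88°
Analogous hues = 28° and 88°


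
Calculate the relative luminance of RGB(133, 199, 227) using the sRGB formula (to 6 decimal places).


Linearize each channel (sRGB transfer function): c = v/255; c_lin = c/12.92 if c ≤ 0.04045, else ((c+0.055)/1.055)^2.4
  R: 133/255 ≈ 0.521569 > 0.04045 → ((0.521569+0.055)/1.055)^2.4 ≈ 0.234551
  G: 199/255 ≈ 0.780392 > 0.04045 → ((0.780392+0.055)/1.055)^2.4 ≈ 0.571125
  B: 227/255 ≈ 0.890196 > 0.04045 → ((0.890196+0.055)/1.055)^2.4 ≈ 0.768151
R_lin = 0.234551, G_lin = 0.571125, B_lin = 0.768151
L = 0.2126×R + 0.7152×G + 0.0722×B
L = 0.2126×0.234551 + 0.7152×0.571125 + 0.0722×0.768151
L ≈ 0.513794


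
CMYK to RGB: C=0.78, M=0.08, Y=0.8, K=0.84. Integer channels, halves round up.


R = 255 × (1-C) × (1-K) = 255 × 0.22 × 0.16 = 8.976 → 9
G = 255 × (1-M) × (1-K) = 255 × 0.92 × 0.16 = 37.536 → 38
B = 255 × (1-Y) × (1-K) = 255 × 0.20 × 0.16 = 8.16 → 8
= RGB(9, 38, 8)


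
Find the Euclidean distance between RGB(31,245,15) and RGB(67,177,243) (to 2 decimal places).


d = √[(R₁-R₂)² + (G₁-G₂)² + (B₁-B₂)²]
d = √[(31-67)² + (245-177)² + (15-243)²]
d = √[1296 + 4624 + 51984]
d = √57904
d ≈ 240.63


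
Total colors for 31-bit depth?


Colors = 2^bits = 2^31
= 2,147,483,648 colors


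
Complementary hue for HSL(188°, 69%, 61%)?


Complement = opposite side of color wheel = hue + 180°
H' = (188 + 180) mod 360 = 8°
S and L unchanged.
= HSL(8°, 69%, 61%)


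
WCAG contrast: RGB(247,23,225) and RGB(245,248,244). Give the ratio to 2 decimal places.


Linearize each sRGB channel c=v/255: c/12.92 if c ≤ 0.04045 else ((c+0.055)/1.055)^2.4
L = 0.2126×R_lin + 0.7152×G_lin + 0.0722×B_lin
Color 1 (247,23,225):
  R=247: 247/255≈0.9686 > 0.04045 → ((0.9686+0.055)/1.055)^2.4 ≈ 0.93011
  G=23: 23/255≈0.0902 > 0.04045 → ((0.0902+0.055)/1.055)^2.4 ≈ 0.00857
  B=225: 225/255≈0.8824 > 0.04045 → ((0.8824+0.055)/1.055)^2.4 ≈ 0.75294
  L1 = 0.2126×0.93011 + 0.7152×0.00857 + 0.0722×0.75294 ≈ 0.25823
Color 2 (245,248,244):
  R=245: 245/255≈0.9608 > 0.04045 → ((0.9608+0.055)/1.055)^2.4 ≈ 0.91310
  G=248: 248/255≈0.9725 > 0.04045 → ((0.9725+0.055)/1.055)^2.4 ≈ 0.93869
  B=244: 244/255≈0.9569 > 0.04045 → ((0.9569+0.055)/1.055)^2.4 ≈ 0.90466
  L2 = 0.2126×0.91310 + 0.7152×0.93869 + 0.0722×0.90466 ≈ 0.93079
Lighter = 0.93079, Darker = 0.25823
Ratio = (L_lighter + 0.05) / (L_darker + 0.05)
Ratio = (0.93079 + 0.05) / (0.25823 + 0.05) = 0.98079 / 0.30823 ≈ 3.1820
Ratio ≈ 3.18:1


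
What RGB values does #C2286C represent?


C2 → 194 (R)
28 → 40 (G)
6C → 108 (B)
= RGB(194, 40, 108)


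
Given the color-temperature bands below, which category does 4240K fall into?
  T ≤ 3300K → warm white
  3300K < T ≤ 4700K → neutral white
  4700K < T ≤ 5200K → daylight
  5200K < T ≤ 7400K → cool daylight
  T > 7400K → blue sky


Temperature: 4240K
3300K < 4240K ≤ 4700K → neutral white
Classification: neutral white


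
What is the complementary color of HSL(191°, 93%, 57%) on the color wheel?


Complement = opposite side of color wheel = hue + 180°
H' = (191 + 180) mod 360 = 11°
S and L unchanged.
= HSL(11°, 93%, 57%)


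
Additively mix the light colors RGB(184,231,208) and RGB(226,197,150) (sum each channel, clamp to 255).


Additive: each channel = min(255, C₁+C₂)
R: 184+226 = 410 → 255
G: 231+197 = 428 → 255
B: 208+150 = 358 → 255
= RGB(255, 255, 255)


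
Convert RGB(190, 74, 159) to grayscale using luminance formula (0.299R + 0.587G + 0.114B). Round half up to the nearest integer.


Gray = 0.299×R + 0.587×G + 0.114×B
Gray = 0.299×190 + 0.587×74 + 0.114×159
Gray = 56.810 + 43.438 + 18.126
Gray = 118.374 → round half up → 118
Gray = 118


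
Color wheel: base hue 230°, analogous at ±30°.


Base hue: 230°
Left analog: (230 - 30) mod 360 = 200°
Right analog: (230 + 30) mod 360 = 260°
Analogous hues = 200° and 260°


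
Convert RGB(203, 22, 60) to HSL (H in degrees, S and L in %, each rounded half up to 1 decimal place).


Normalize: R'=203/255≈0.7961, G'=22/255≈0.0863, B'=60/255≈0.2353
Max=203/255, Min=22/255, Δ=Max-Min=181/255
L = (Max+Min)/2 = (203+22)/510 = 225/510 = 0.44117… → L = 44.1%
L ≤ 0.5 → S = Δ/(Max+Min) = 181/(203+22) = 181/225 = 0.80444… → S = 80.4%
(the 1/255 factors cancel in S and H, so raw channel differences can be used)
Max is R' → H = 60 × (((G-B)/Δ) mod 6) = 60 × (((22-60)/181) mod 6)
  (-38)/181 = -0.2099…; negative, so add 6 → 5.7900…
  H = 60 × 5.7900… = 347.403…° → H = 347.4°
= HSL(347.4°, 80.4%, 44.1%)


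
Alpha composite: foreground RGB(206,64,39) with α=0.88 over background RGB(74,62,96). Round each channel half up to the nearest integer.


C = α×F + (1-α)×B, with 1-α = 0.12
R: 0.88×206 + 0.12×74 = 181.28 + 8.88 = 190.16 → 190
G: 0.88×64 + 0.12×62 = 56.32 + 7.44 = 63.76 → 64
B: 0.88×39 + 0.12×96 = 34.32 + 11.52 = 45.84 → 46
= RGB(190, 64, 46)


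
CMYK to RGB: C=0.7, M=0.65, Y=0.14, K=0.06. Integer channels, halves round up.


R = 255 × (1-C) × (1-K) = 255 × 0.30 × 0.94 = 71.91 → 72
G = 255 × (1-M) × (1-K) = 255 × 0.35 × 0.94 = 83.895 → 84
B = 255 × (1-Y) × (1-K) = 255 × 0.86 × 0.94 = 206.142 → 206
= RGB(72, 84, 206)


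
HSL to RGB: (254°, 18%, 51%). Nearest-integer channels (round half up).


H=254°, S=0.18, L=0.51
C = (1-|2L-1|)×S = (1-|0.02|)×0.18 = 0.1764
H' = H/60 = 254/60 ≈ 4.2333; X = C×(1-|H' mod 2 - 1|) = 0.04116
m = L - C/2 = 0.51 - 0.0882 = 0.4218
Sector ⌊H'⌋ = 4 → (R',G',B') = (0.04116, 0.0, 0.1764)
RGB = ((R'+m)×255, (G'+m)×255, (B'+m)×255) = (118.0548, 107.559, 152.541)
Round half up → RGB(118, 108, 153)


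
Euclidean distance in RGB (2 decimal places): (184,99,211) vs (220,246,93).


d = √[(R₁-R₂)² + (G₁-G₂)² + (B₁-B₂)²]
d = √[(184-220)² + (99-246)² + (211-93)²]
d = √[1296 + 21609 + 13924]
d = √36829
d ≈ 191.91


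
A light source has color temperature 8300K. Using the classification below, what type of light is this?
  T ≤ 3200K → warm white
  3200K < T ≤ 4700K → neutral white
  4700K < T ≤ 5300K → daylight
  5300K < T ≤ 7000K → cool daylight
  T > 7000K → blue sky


Temperature: 8300K
8300K > 7000K → blue sky
Classification: blue sky


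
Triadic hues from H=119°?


Triadic: equally spaced at 120° intervals
H1 = 119°
H2 = (119 + 120) mod 360 = 239°
H3 = (119 + 240) mod 360 = 359°
Triadic = 119°, 239°, 359°


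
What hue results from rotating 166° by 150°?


New hue = (H + rotation) mod 360
New hue = (166 + 150) mod 360
= 316 mod 360
= 316°


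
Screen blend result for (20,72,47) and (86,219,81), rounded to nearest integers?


Screen: C = 255 - (255-A)×(255-B)/255, rounded to nearest integer
R: 255 - (255-20)×(255-86)/255 = 255 - 39715/255 ≈ 255 - 155.745 = 99.255 → 99
G: 255 - (255-72)×(255-219)/255 = 255 - 6588/255 ≈ 255 - 25.835 = 229.165 → 229
B: 255 - (255-47)×(255-81)/255 = 255 - 36192/255 ≈ 255 - 141.929 = 113.071 → 113
= RGB(99, 229, 113)


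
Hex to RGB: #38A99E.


38 → 56 (R)
A9 → 169 (G)
9E → 158 (B)
= RGB(56, 169, 158)


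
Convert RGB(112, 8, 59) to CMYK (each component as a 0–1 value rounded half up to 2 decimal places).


R'=112/255≈0.4392, G'=8/255≈0.0314, B'=59/255≈0.2314
K = 1 - max(R',G',B') = 1 - 112/255 = 143/255 = 0.56078… → 0.56
(1-R'-K)/(1-K) simplifies to (max-R)/max with max = 112:
C = (112-112)/112 = 0/112 = 0 → 0.00
M = (112-8)/112 = 104/112 = 0.92857… → 0.93
Y = (112-59)/112 = 53/112 = 0.47321… → 0.47
= CMYK(0.00, 0.93, 0.47, 0.56)


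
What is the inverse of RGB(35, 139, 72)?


Invert: (255-R, 255-G, 255-B)
R: 255-35 = 220
G: 255-139 = 116
B: 255-72 = 183
= RGB(220, 116, 183)


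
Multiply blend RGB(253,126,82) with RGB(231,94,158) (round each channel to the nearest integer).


Multiply: C = A×B/255, rounded to nearest integer
R: 253×231/255 = 58443/255 ≈ 229.188 → 229
G: 126×94/255 = 11844/255 ≈ 46.447 → 46
B: 82×158/255 = 12956/255 ≈ 50.808 → 51
= RGB(229, 46, 51)


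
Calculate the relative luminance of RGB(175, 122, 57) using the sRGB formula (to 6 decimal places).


Linearize each channel (sRGB transfer function): c = v/255; c_lin = c/12.92 if c ≤ 0.04045, else ((c+0.055)/1.055)^2.4
  R: 175/255 ≈ 0.686275 > 0.04045 → ((0.686275+0.055)/1.055)^2.4 ≈ 0.428690
  G: 122/255 ≈ 0.478431 > 0.04045 → ((0.478431+0.055)/1.055)^2.4 ≈ 0.194618
  B: 57/255 ≈ 0.223529 > 0.04045 → ((0.223529+0.055)/1.055)^2.4 ≈ 0.040915
R_lin = 0.428690, G_lin = 0.194618, B_lin = 0.040915
L = 0.2126×R + 0.7152×G + 0.0722×B
L = 0.2126×0.428690 + 0.7152×0.194618 + 0.0722×0.040915
L ≈ 0.233284


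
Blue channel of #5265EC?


Color: #5265EC
R = 52 = 82
G = 65 = 101
B = EC = 236
Blue = 236


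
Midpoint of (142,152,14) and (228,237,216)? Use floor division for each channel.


Midpoint: each channel = ⌊(C₁+C₂)/2⌋
R: ⌊(142+228)/2⌋ = 185
G: ⌊(152+237)/2⌋ = 194
B: ⌊(14+216)/2⌋ = 115
= RGB(185, 194, 115)


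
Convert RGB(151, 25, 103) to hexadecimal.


R = 151 → 97 (hex)
G = 25 → 19 (hex)
B = 103 → 67 (hex)
Hex = #971967


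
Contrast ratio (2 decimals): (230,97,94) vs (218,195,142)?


Linearize each sRGB channel c=v/255: c/12.92 if c ≤ 0.04045 else ((c+0.055)/1.055)^2.4
L = 0.2126×R_lin + 0.7152×G_lin + 0.0722×B_lin
Color 1 (230,97,94):
  R=230: 230/255≈0.9020 > 0.04045 → ((0.9020+0.055)/1.055)^2.4 ≈ 0.79130
  G=97: 97/255≈0.3804 > 0.04045 → ((0.3804+0.055)/1.055)^2.4 ≈ 0.11954
  B=94: 94/255≈0.3686 > 0.04045 → ((0.3686+0.055)/1.055)^2.4 ≈ 0.11193
  L1 = 0.2126×0.79130 + 0.7152×0.11954 + 0.0722×0.11193 ≈ 0.26181
Color 2 (218,195,142):
  R=218: 218/255≈0.8549 > 0.04045 → ((0.8549+0.055)/1.055)^2.4 ≈ 0.70110
  G=195: 195/255≈0.7647 > 0.04045 → ((0.7647+0.055)/1.055)^2.4 ≈ 0.54572
  B=142: 142/255≈0.5569 > 0.04045 → ((0.5569+0.055)/1.055)^2.4 ≈ 0.27050
  L2 = 0.2126×0.70110 + 0.7152×0.54572 + 0.0722×0.27050 ≈ 0.55889
Lighter = 0.55889, Darker = 0.26181
Ratio = (L_lighter + 0.05) / (L_darker + 0.05)
Ratio = (0.55889 + 0.05) / (0.26181 + 0.05) = 0.60889 / 0.31181 ≈ 1.9528
Ratio ≈ 1.95:1


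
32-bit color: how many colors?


Colors = 2^bits = 2^32
= 4,294,967,296 colors


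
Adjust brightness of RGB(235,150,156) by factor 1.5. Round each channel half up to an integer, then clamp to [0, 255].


Multiply each channel by 1.5, round half up, clamp to [0, 255]
R: 235×1.5 = 352.5 → round → 353 → clamp → 255
G: 150×1.5 = 225
B: 156×1.5 = 234
= RGB(255, 225, 234)


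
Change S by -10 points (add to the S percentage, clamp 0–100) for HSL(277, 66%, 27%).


Original S = 66%
Adjustment = -10 percentage points
New S = 66 + (-10) = 56
Clamp to [0, 100] → 56
= HSL(277°, 56%, 27%)


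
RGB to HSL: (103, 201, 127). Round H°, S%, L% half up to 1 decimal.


Normalize: R'=103/255≈0.4039, G'=201/255≈0.7882, B'=127/255≈0.4980
Max=201/255, Min=103/255, Δ=Max-Min=98/255
L = (Max+Min)/2 = (201+103)/510 = 304/510 = 0.59607… → L = 59.6%
L > 0.5 → S = Δ/(2-Max-Min) = 98/(510-201-103) = 98/206 = 0.47572… → S = 47.6%
(the 1/255 factors cancel in S and H, so raw channel differences can be used)
Max is G' → H = 60 × ((B-R)/Δ + 2) = 60 × ((127-103)/98 + 2)
  24/98 + 2 = 0.2448… + 2 = 2.2448…
  H = 60 × 2.2448… = 134.693…° → H = 134.7°
= HSL(134.7°, 47.6%, 59.6%)


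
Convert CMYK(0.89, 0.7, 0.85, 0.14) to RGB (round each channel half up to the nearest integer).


R = 255 × (1-C) × (1-K) = 255 × 0.11 × 0.86 = 24.123 → 24
G = 255 × (1-M) × (1-K) = 255 × 0.30 × 0.86 = 65.79 → 66
B = 255 × (1-Y) × (1-K) = 255 × 0.15 × 0.86 = 32.895 → 33
= RGB(24, 66, 33)


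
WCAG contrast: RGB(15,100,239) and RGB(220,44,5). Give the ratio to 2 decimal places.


Linearize each sRGB channel c=v/255: c/12.92 if c ≤ 0.04045 else ((c+0.055)/1.055)^2.4
L = 0.2126×R_lin + 0.7152×G_lin + 0.0722×B_lin
Color 1 (15,100,239):
  R=15: 15/255≈0.0588 > 0.04045 → ((0.0588+0.055)/1.055)^2.4 ≈ 0.00478
  G=100: 100/255≈0.3922 > 0.04045 → ((0.3922+0.055)/1.055)^2.4 ≈ 0.12744
  B=239: 239/255≈0.9373 > 0.04045 → ((0.9373+0.055)/1.055)^2.4 ≈ 0.86316
  L1 = 0.2126×0.00478 + 0.7152×0.12744 + 0.0722×0.86316 ≈ 0.15448
Color 2 (220,44,5):
  R=220: 220/255≈0.8627 > 0.04045 → ((0.8627+0.055)/1.055)^2.4 ≈ 0.71569
  G=44: 44/255≈0.1725 > 0.04045 → ((0.1725+0.055)/1.055)^2.4 ≈ 0.02519
  B=5: 5/255≈0.0196 ≤ 0.04045 → 0.0196/12.92 ≈ 0.00152
  L2 = 0.2126×0.71569 + 0.7152×0.02519 + 0.0722×0.00152 ≈ 0.17028
Lighter = 0.17028, Darker = 0.15448
Ratio = (L_lighter + 0.05) / (L_darker + 0.05)
Ratio = (0.17028 + 0.05) / (0.15448 + 0.05) = 0.22028 / 0.20448 ≈ 1.0773
Ratio ≈ 1.08:1


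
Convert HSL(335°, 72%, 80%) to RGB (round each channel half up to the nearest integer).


H=335°, S=0.72, L=0.80
C = (1-|2L-1|)×S = (1-|0.60|)×0.72 = 0.288
H' = H/60 = 335/60 ≈ 5.5833; X = C×(1-|H' mod 2 - 1|) = 0.12
m = L - C/2 = 0.80 - 0.144 = 0.656
Sector ⌊H'⌋ = 5 → (R',G',B') = (0.288, 0.0, 0.12)
RGB = ((R'+m)×255, (G'+m)×255, (B'+m)×255) = (240.72, 167.28, 197.88)
Round half up → RGB(241, 167, 198)


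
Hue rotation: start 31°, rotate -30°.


New hue = (H + rotation) mod 360
New hue = (31 -30) mod 360
= 1 mod 360
= 1°


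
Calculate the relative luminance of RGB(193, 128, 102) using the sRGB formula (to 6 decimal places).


Linearize each channel (sRGB transfer function): c = v/255; c_lin = c/12.92 if c ≤ 0.04045, else ((c+0.055)/1.055)^2.4
  R: 193/255 ≈ 0.756863 > 0.04045 → ((0.756863+0.055)/1.055)^2.4 ≈ 0.533276
  G: 128/255 ≈ 0.501961 > 0.04045 → ((0.501961+0.055)/1.055)^2.4 ≈ 0.215861
  B: 102/255 ≈ 0.400000 > 0.04045 → ((0.400000+0.055)/1.055)^2.4 ≈ 0.132868
R_lin = 0.533276, G_lin = 0.215861, B_lin = 0.132868
L = 0.2126×R + 0.7152×G + 0.0722×B
L = 0.2126×0.533276 + 0.7152×0.215861 + 0.0722×0.132868
L ≈ 0.277351


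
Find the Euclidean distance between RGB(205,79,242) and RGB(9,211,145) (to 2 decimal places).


d = √[(R₁-R₂)² + (G₁-G₂)² + (B₁-B₂)²]
d = √[(205-9)² + (79-211)² + (242-145)²]
d = √[38416 + 17424 + 9409]
d = √65249
d ≈ 255.44


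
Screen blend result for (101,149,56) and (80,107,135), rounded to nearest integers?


Screen: C = 255 - (255-A)×(255-B)/255, rounded to nearest integer
R: 255 - (255-101)×(255-80)/255 = 255 - 26950/255 ≈ 255 - 105.686 = 149.314 → 149
G: 255 - (255-149)×(255-107)/255 = 255 - 15688/255 ≈ 255 - 61.522 = 193.478 → 193
B: 255 - (255-56)×(255-135)/255 = 255 - 23880/255 ≈ 255 - 93.647 = 161.353 → 161
= RGB(149, 193, 161)


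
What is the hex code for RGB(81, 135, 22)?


R = 81 → 51 (hex)
G = 135 → 87 (hex)
B = 22 → 16 (hex)
Hex = #518716


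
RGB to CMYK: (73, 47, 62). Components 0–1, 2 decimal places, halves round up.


R'=73/255≈0.2863, G'=47/255≈0.1843, B'=62/255≈0.2431
K = 1 - max(R',G',B') = 1 - 73/255 = 182/255 = 0.71372… → 0.71
(1-R'-K)/(1-K) simplifies to (max-R)/max with max = 73:
C = (73-73)/73 = 0/73 = 0 → 0.00
M = (73-47)/73 = 26/73 = 0.35616… → 0.36
Y = (73-62)/73 = 11/73 = 0.15068… → 0.15
= CMYK(0.00, 0.36, 0.15, 0.71)


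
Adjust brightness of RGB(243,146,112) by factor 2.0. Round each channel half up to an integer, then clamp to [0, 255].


Multiply each channel by 2.0, round half up, clamp to [0, 255]
R: 243×2.0 = 486 → clamp → 255
G: 146×2.0 = 292 → clamp → 255
B: 112×2.0 = 224
= RGB(255, 255, 224)


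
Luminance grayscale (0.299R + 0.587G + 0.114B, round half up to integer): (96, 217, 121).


Gray = 0.299×R + 0.587×G + 0.114×B
Gray = 0.299×96 + 0.587×217 + 0.114×121
Gray = 28.704 + 127.379 + 13.794
Gray = 169.877 → round half up → 170
Gray = 170


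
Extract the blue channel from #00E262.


Color: #00E262
R = 00 = 0
G = E2 = 226
B = 62 = 98
Blue = 98


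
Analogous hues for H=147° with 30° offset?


Base hue: 147°
Left analog: (147 - 30) mod 360 = 117°
Right analog: (147 + 30) mod 360 = 177°
Analogous hues = 117° and 177°


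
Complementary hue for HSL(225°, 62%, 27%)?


Complement = opposite side of color wheel = hue + 180°
H' = (225 + 180) mod 360 = 45°
S and L unchanged.
= HSL(45°, 62%, 27%)


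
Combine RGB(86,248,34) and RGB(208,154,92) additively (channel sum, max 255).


Additive: each channel = min(255, C₁+C₂)
R: 86+208 = 294 → 255
G: 248+154 = 402 → 255
B: 34+92 = 126 → 126
= RGB(255, 255, 126)


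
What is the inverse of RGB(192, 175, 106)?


Invert: (255-R, 255-G, 255-B)
R: 255-192 = 63
G: 255-175 = 80
B: 255-106 = 149
= RGB(63, 80, 149)


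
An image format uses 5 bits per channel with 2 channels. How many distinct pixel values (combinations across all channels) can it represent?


Total bits = 5 bits/channel × 2 channels = 10 bits
Distinct pixel values = 2^10
= 1,024 pixel values


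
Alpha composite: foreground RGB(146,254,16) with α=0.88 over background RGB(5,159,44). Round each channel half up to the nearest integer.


C = α×F + (1-α)×B, with 1-α = 0.12
R: 0.88×146 + 0.12×5 = 128.48 + 0.60 = 129.08 → 129
G: 0.88×254 + 0.12×159 = 223.52 + 19.08 = 242.60 → 243
B: 0.88×16 + 0.12×44 = 14.08 + 5.28 = 19.36 → 19
= RGB(129, 243, 19)


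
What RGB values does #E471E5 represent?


E4 → 228 (R)
71 → 113 (G)
E5 → 229 (B)
= RGB(228, 113, 229)


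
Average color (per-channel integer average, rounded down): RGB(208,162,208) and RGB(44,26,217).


Midpoint: each channel = ⌊(C₁+C₂)/2⌋
R: ⌊(208+44)/2⌋ = 126
G: ⌊(162+26)/2⌋ = 94
B: ⌊(208+217)/2⌋ = 212
= RGB(126, 94, 212)


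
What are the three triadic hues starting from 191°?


Triadic: equally spaced at 120° intervals
H1 = 191°
H2 = (191 + 120) mod 360 = 311°
H3 = (191 + 240) mod 360 = 71°
Triadic = 191°, 311°, 71°


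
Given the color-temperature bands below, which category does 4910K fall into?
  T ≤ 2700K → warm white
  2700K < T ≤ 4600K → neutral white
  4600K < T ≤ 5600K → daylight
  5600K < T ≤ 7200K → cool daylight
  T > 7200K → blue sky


Temperature: 4910K
4600K < 4910K ≤ 5600K → daylight
Classification: daylight


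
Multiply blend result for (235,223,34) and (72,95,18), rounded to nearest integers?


Multiply: C = A×B/255, rounded to nearest integer
R: 235×72/255 = 16920/255 ≈ 66.353 → 66
G: 223×95/255 = 21185/255 ≈ 83.078 → 83
B: 34×18/255 = 612/255 ≈ 2.400 → 2
= RGB(66, 83, 2)


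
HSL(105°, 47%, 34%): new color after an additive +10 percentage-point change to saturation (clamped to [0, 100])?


Original S = 47%
Adjustment = +10 percentage points
New S = 47 + (10) = 57
Clamp to [0, 100] → 57
= HSL(105°, 57%, 34%)


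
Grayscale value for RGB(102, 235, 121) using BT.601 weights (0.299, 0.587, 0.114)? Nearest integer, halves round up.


Gray = 0.299×R + 0.587×G + 0.114×B
Gray = 0.299×102 + 0.587×235 + 0.114×121
Gray = 30.498 + 137.945 + 13.794
Gray = 182.237 → round half up → 182
Gray = 182


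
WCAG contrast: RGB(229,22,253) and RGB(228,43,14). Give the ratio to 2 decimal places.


Linearize each sRGB channel c=v/255: c/12.92 if c ≤ 0.04045 else ((c+0.055)/1.055)^2.4
L = 0.2126×R_lin + 0.7152×G_lin + 0.0722×B_lin
Color 1 (229,22,253):
  R=229: 229/255≈0.8980 > 0.04045 → ((0.8980+0.055)/1.055)^2.4 ≈ 0.78354
  G=22: 22/255≈0.0863 > 0.04045 → ((0.0863+0.055)/1.055)^2.4 ≈ 0.00802
  B=253: 253/255≈0.9922 > 0.04045 → ((0.9922+0.055)/1.055)^2.4 ≈ 0.98225
  L1 = 0.2126×0.78354 + 0.7152×0.00802 + 0.0722×0.98225 ≈ 0.24324
Color 2 (228,43,14):
  R=228: 228/255≈0.8941 > 0.04045 → ((0.8941+0.055)/1.055)^2.4 ≈ 0.77582
  G=43: 43/255≈0.1686 > 0.04045 → ((0.1686+0.055)/1.055)^2.4 ≈ 0.02416
  B=14: 14/255≈0.0549 > 0.04045 → ((0.0549+0.055)/1.055)^2.4 ≈ 0.00439
  L2 = 0.2126×0.77582 + 0.7152×0.02416 + 0.0722×0.00439 ≈ 0.18253
Lighter = 0.24324, Darker = 0.18253
Ratio = (L_lighter + 0.05) / (L_darker + 0.05)
Ratio = (0.24324 + 0.05) / (0.18253 + 0.05) = 0.29324 / 0.23253 ≈ 1.2610
Ratio ≈ 1.26:1


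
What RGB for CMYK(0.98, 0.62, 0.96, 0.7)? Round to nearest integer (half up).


R = 255 × (1-C) × (1-K) = 255 × 0.02 × 0.30 = 1.53 → 2
G = 255 × (1-M) × (1-K) = 255 × 0.38 × 0.30 = 29.07 → 29
B = 255 × (1-Y) × (1-K) = 255 × 0.04 × 0.30 = 3.06 → 3
= RGB(2, 29, 3)


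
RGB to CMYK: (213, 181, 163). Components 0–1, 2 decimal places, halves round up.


R'=213/255≈0.8353, G'=181/255≈0.7098, B'=163/255≈0.6392
K = 1 - max(R',G',B') = 1 - 213/255 = 42/255 = 0.16470… → 0.16
(1-R'-K)/(1-K) simplifies to (max-R)/max with max = 213:
C = (213-213)/213 = 0/213 = 0 → 0.00
M = (213-181)/213 = 32/213 = 0.15023… → 0.15
Y = (213-163)/213 = 50/213 = 0.23474… → 0.23
= CMYK(0.00, 0.15, 0.23, 0.16)


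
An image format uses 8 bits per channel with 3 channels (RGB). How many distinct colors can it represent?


Total bits = 8 bits/channel × 3 channels = 24 bits
Distinct colors = 2^24
= 16,777,216 colors


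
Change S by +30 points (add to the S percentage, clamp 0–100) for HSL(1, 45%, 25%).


Original S = 45%
Adjustment = +30 percentage points
New S = 45 + (30) = 75
Clamp to [0, 100] → 75
= HSL(1°, 75%, 25%)


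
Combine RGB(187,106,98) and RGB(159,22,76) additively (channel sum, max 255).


Additive: each channel = min(255, C₁+C₂)
R: 187+159 = 346 → 255
G: 106+22 = 128 → 128
B: 98+76 = 174 → 174
= RGB(255, 128, 174)


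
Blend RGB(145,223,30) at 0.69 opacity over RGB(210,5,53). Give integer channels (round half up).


C = α×F + (1-α)×B, with 1-α = 0.31
R: 0.69×145 + 0.31×210 = 100.05 + 65.10 = 165.15 → 165
G: 0.69×223 + 0.31×5 = 153.87 + 1.55 = 155.42 → 155
B: 0.69×30 + 0.31×53 = 20.70 + 16.43 = 37.13 → 37
= RGB(165, 155, 37)


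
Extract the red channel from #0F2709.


Color: #0F2709
R = 0F = 15
G = 27 = 39
B = 09 = 9
Red = 15


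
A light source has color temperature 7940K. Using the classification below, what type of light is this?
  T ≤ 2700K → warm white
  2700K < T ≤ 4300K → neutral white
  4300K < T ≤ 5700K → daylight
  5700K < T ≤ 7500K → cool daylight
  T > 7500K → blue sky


Temperature: 7940K
7940K > 7500K → blue sky
Classification: blue sky


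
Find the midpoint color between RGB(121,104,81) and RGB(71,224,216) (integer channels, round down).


Midpoint: each channel = ⌊(C₁+C₂)/2⌋
R: ⌊(121+71)/2⌋ = 96
G: ⌊(104+224)/2⌋ = 164
B: ⌊(81+216)/2⌋ = 148
= RGB(96, 164, 148)


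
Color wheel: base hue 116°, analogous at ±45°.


Base hue: 116°
Left analog: (116 - 45) mod 360 = 71°
Right analog: (116 + 45) mod 360 = 161°
Analogous hues = 71° and 161°


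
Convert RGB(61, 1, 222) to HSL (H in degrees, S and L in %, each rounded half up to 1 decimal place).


Normalize: R'=61/255≈0.2392, G'=1/255≈0.0039, B'=222/255≈0.8706
Max=222/255, Min=1/255, Δ=Max-Min=221/255
L = (Max+Min)/2 = (222+1)/510 = 223/510 = 0.43725… → L = 43.7%
L ≤ 0.5 → S = Δ/(Max+Min) = 221/(222+1) = 221/223 = 0.99103… → S = 99.1%
(the 1/255 factors cancel in S and H, so raw channel differences can be used)
Max is B' → H = 60 × ((R-G)/Δ + 4) = 60 × ((61-1)/221 + 4)
  60/221 + 4 = 0.2714… + 4 = 4.2714…
  H = 60 × 4.2714… = 256.289…° → H = 256.3°
= HSL(256.3°, 99.1%, 43.7%)


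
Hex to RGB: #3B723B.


3B → 59 (R)
72 → 114 (G)
3B → 59 (B)
= RGB(59, 114, 59)


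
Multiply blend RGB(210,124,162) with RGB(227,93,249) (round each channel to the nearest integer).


Multiply: C = A×B/255, rounded to nearest integer
R: 210×227/255 = 47670/255 ≈ 186.941 → 187
G: 124×93/255 = 11532/255 ≈ 45.224 → 45
B: 162×249/255 = 40338/255 ≈ 158.188 → 158
= RGB(187, 45, 158)
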